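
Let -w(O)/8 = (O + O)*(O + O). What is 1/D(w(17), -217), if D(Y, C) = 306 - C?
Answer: 1/523 ≈ 0.0019120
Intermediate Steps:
w(O) = -32*O**2 (w(O) = -8*(O + O)*(O + O) = -8*2*O*2*O = -32*O**2)
1/D(w(17), -217) = 1/(306 - 1*(-217)) = 1/(306 + 217) = 1/523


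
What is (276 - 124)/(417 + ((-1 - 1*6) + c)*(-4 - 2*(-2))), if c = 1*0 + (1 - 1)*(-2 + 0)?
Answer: 152/417 ≈ 0.36451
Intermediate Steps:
c = 0 (c = 0 + 0*(-2) = 0 + 0 = 0)
(276 - 124)/(417 + ((-1 - 1*6) + c)*(-4 - 2*(-2))) = (276 - 124)/(417 + ((-1 - 1*6) + 0)*(-4 - 2*(-2))) = 152/(417 + ((-1 - 6) + 0)*(-4 + 4)) = 152/(417 + (-7 + 0)*0) = 152/(417 - 7*0) = 152/(417 + 0) = 152/417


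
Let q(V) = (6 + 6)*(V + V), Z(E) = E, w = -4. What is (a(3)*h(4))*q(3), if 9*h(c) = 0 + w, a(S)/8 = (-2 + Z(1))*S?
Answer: 768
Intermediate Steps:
q(V) = 24*V (q(V) = 12*(2*V) = 24*V)
a(S) = -8*S (a(S) = 8*((-2 + 1)*S) = 8*(-S) = -8*S)
h(c) = -4/9 (h(c) = (0 - 4)/9 = (⅑)*(-4) = -4/9)
(a(3)*h(4))*q(3) = (-8*3*(-4/9))*(24*3) = -24*(-4/9)*72 = (32/3)*72 = 768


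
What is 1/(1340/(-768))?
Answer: -192/335 ≈ -0.57313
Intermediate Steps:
1/(1340/(-768)) = 1/(1340*(-1/768)) = 1/(-335/192) = -192/335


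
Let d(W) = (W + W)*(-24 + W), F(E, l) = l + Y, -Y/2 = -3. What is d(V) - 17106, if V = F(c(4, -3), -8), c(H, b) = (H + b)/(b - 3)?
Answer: -17002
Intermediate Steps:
c(H, b) = (H + b)/(-3 + b)
Y = 6 (Y = -2*(-3) = 6)
F(E, l) = 6 + l (F(E, l) = l + 6 = 6 + l)
V = -2 (V = 6 - 8 = -2)
d(W) = 2*W*(-24 + W) (d(W) = (2*W)*(-24 + W) = 2*W*(-24 + W))
d(V) - 17106 = 2*(-2)*(-24 - 2) - 17106 = 2*(-2)*(-26) - 17106 = 104 - 17106 = -17002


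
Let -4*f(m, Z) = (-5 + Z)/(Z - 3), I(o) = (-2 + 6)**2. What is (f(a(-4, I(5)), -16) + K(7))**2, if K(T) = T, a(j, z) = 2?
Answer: 261121/5776 ≈ 45.208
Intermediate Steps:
I(o) = 16 (I(o) = 4**2 = 16)
f(m, Z) = -(-5 + Z)/(4*(-3 + Z)) (f(m, Z) = -(-5 + Z)/(4*(Z - 3)) = -(-5 + Z)/(4*(-3 + Z)))
(f(a(-4, I(5)), -16) + K(7))**2 = ((5 - 1*(-16))/(4*(-3 - 16)) + 7)**2 = ((1/4)*(5 + 16)/(-19) + 7)**2 = ((1/4)*(-1/19)*21 + 7)**2 = (-21/76 + 7)**2 = (511/76)**2 = 261121/5776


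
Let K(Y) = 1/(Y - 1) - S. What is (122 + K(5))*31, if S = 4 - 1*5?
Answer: 15283/4 ≈ 3820.8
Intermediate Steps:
S = -1 (S = 4 - 5 = -1)
K(Y) = 1 + 1/(-1 + Y) (K(Y) = 1/(Y - 1) - 1*(-1) = 1/(-1 + Y) + 1 = 1 + 1/(-1 + Y))
(122 + K(5))*31 = (122 + 5/(-1 + 5))*31 = (122 + 5/4)*31 = (493/4)*31 = 15283/4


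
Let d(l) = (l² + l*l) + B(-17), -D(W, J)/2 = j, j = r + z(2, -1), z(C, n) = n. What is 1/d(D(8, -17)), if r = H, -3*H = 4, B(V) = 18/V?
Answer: 153/6502 ≈ 0.023531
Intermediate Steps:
H = -4/3 (H = -⅓*4 = -4/3 ≈ -1.3333)
r = -4/3 ≈ -1.3333
j = -7/3 (j = -4/3 - 1 = -7/3 ≈ -2.3333)
D(W, J) = 14/3 (D(W, J) = -2*(-7/3) = 14/3)
d(l) = -18/17 + 2*l² (d(l) = (l² + l*l) + 18/(-17) = (l² + l²) + 18*(-1/17) = 2*l² - 18/17 = -18/17 + 2*l²)
1/d(D(8, -17)) = 1/(-18/17 + 2*(14/3)²) = 1/(-18/17 + 2*(196/9)) = 1/(-18/17 + 392/9) = 1/(6502/153) = 153/6502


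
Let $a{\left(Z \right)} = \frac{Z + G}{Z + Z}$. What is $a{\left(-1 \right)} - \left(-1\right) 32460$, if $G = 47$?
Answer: $32437$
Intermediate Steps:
$a{\left(Z \right)} = \frac{47 + Z}{2 Z}$ ($a{\left(Z \right)} = \frac{Z + 47}{Z + Z} = \frac{47 + Z}{2 Z}$)
$a{\left(-1 \right)} - \left(-1\right) 32460 = \frac{47 - 1}{2 \left(-1\right)} - \left(-1\right) 32460 = \frac{1}{2} \left(-1\right) 46 - -32460 = -23 + 32460 = 32437$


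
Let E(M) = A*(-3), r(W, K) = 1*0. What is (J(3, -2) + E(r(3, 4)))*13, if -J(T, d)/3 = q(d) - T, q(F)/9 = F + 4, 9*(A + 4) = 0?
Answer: -429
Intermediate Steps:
A = -4 (A = -4 + (1/9)*0 = -4 + 0 = -4)
q(F) = 36 + 9*F (q(F) = 9*(F + 4) = 9*(4 + F) = 36 + 9*F)
J(T, d) = -108 - 27*d + 3*T (J(T, d) = -3*((36 + 9*d) - T) = -3*(36 - T + 9*d) = -108 - 27*d + 3*T)
r(W, K) = 0
E(M) = 12 (E(M) = -4*(-3) = 12)
(J(3, -2) + E(r(3, 4)))*13 = ((-108 - 27*(-2) + 3*3) + 12)*13 = ((-108 + 54 + 9) + 12)*13 = (-45 + 12)*13 = -33*13 = -429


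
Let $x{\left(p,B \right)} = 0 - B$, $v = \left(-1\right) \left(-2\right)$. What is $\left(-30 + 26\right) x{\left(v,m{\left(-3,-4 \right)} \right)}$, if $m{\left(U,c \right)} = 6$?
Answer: $24$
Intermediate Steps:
$v = 2$
$x{\left(p,B \right)} = - B$
$\left(-30 + 26\right) x{\left(v,m{\left(-3,-4 \right)} \right)} = \left(-30 + 26\right) \left(\left(-1\right) 6\right) = \left(-4\right) \left(-6\right) = 24$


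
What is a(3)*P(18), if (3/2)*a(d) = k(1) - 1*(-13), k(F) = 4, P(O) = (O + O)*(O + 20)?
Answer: 15504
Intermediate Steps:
P(O) = 2*O*(20 + O) (P(O) = (2*O)*(20 + O) = 2*O*(20 + O))
a(d) = 34/3 (a(d) = 2*(4 - 1*(-13))/3 = 2*(4 + 13)/3 = (⅔)*17 = 34/3)
a(3)*P(18) = 34*(2*18*(20 + 18))/3 = 34*(2*18*38)/3 = (34/3)*1368 = 15504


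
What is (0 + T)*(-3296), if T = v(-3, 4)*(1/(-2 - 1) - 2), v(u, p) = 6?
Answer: 46144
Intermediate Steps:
T = -14 (T = 6*(1/(-2 - 1) - 2) = 6*(1/(-3) - 2) = 6*(-⅓ - 2) = 6*(-7/3) = -14)
(0 + T)*(-3296) = (0 - 14)*(-3296) = -14*(-3296) = 46144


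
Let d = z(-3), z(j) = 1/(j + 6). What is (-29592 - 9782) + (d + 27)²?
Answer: -347642/9 ≈ -38627.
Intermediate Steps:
z(j) = 1/(6 + j)
d = ⅓ (d = 1/(6 - 3) = 1/3 = ⅓ ≈ 0.33333)
(-29592 - 9782) + (d + 27)² = (-29592 - 9782) + (⅓ + 27)² = -39374 + (82/3)² = -39374 + 6724/9 = -347642/9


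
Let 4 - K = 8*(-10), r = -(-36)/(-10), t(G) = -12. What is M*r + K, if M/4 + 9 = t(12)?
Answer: 1932/5 ≈ 386.40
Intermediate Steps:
M = -84 (M = -36 + 4*(-12) = -36 - 48 = -84)
r = -18/5 (r = -(-36)*(-1)/10 = -12*3/10 = -18/5 ≈ -3.6000)
K = 84 (K = 4 - 8*(-10) = 4 - 1*(-80) = 4 + 80 = 84)
M*r + K = -84*(-18/5) + 84 = 1512/5 + 84 = 1932/5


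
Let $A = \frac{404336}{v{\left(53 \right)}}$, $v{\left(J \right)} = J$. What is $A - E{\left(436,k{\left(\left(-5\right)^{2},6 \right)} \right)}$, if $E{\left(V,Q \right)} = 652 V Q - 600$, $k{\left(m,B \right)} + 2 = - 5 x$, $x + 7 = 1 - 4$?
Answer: $- \frac{722751832}{53} \approx -1.3637 \cdot 10^{7}$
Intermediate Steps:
$x = -10$ ($x = -7 + \left(1 - 4\right) = -7 - 3 = -10$)
$k{\left(m,B \right)} = 48$ ($k{\left(m,B \right)} = -2 - -50 = -2 + 50 = 48$)
$A = \frac{404336}{53} \approx 7629.0$
$E{\left(V,Q \right)} = -600 + 652 Q V$ ($E{\left(V,Q \right)} = 652 Q V - 600 = -600 + 652 Q V$)
$A - E{\left(436,k{\left(\left(-5\right)^{2},6 \right)} \right)} = \frac{404336}{53} - \left(-600 + 652 \cdot 48 \cdot 436\right) = \frac{404336}{53} - \left(-600 + 13645056\right) = \frac{404336}{53} - 13644456 = - \frac{722751832}{53}$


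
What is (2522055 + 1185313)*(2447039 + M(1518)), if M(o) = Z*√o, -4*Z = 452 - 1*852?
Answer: 9072074083352 + 370736800*√1518 ≈ 9.0865e+12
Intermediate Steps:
Z = 100 (Z = -(452 - 1*852)/4 = -(452 - 852)/4 = -¼*(-400) = 100)
M(o) = 100*√o
(2522055 + 1185313)*(2447039 + M(1518)) = (2522055 + 1185313)*(2447039 + 100*√1518) = 3707368*(2447039 + 100*√1518) = 9072074083352 + 370736800*√1518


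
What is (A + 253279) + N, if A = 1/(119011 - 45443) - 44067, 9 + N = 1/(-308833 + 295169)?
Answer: 410737873121/1963346 ≈ 2.0920e+5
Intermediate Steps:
N = -122977/13664 (N = -9 + 1/(-308833 + 295169) = -9 + 1/(-13664) = -9 - 1/13664 = -122977/13664 ≈ -9.0001)
A = -3241921055/73568 (A = 1/73568 - 44067 = -3241921055/73568 ≈ -44067.)
(A + 253279) + N = (-3241921055/73568 + 253279) - 122977/13664 = 15391308417/73568 - 122977/13664 = 410737873121/1963346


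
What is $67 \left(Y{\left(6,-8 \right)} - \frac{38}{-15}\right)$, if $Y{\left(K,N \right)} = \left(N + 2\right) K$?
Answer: $- \frac{33634}{15} \approx -2242.3$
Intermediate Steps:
$Y{\left(K,N \right)} = K \left(2 + N\right)$ ($Y{\left(K,N \right)} = \left(2 + N\right) K = K \left(2 + N\right)$)
$67 \left(Y{\left(6,-8 \right)} - \frac{38}{-15}\right) = 67 \left(6 \left(2 - 8\right) - \frac{38}{-15}\right) = 67 \left(6 \left(-6\right) - - \frac{38}{15}\right) = 67 \left(-36 + \frac{38}{15}\right) = 67 \left(- \frac{502}{15}\right) = - \frac{33634}{15}$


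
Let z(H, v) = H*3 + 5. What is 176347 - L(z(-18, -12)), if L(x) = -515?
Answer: 176862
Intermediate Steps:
z(H, v) = 5 + 3*H (z(H, v) = 3*H + 5 = 5 + 3*H)
176347 - L(z(-18, -12)) = 176347 - 1*(-515) = 176347 + 515 = 176862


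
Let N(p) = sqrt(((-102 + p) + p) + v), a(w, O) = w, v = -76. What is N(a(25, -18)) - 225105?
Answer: -225105 + 8*I*sqrt(2) ≈ -2.2511e+5 + 11.314*I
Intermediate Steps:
N(p) = sqrt(-178 + 2*p) (N(p) = sqrt(((-102 + p) + p) - 76) = sqrt((-102 + 2*p) - 76) = sqrt(-178 + 2*p))
N(a(25, -18)) - 225105 = sqrt(-178 + 2*25) - 225105 = sqrt(-178 + 50) - 225105 = sqrt(-128) - 225105 = 8*I*sqrt(2) - 225105 = -225105 + 8*I*sqrt(2)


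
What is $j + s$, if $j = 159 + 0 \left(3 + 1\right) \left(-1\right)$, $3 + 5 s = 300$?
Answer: $\frac{1092}{5} \approx 218.4$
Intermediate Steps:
$s = \frac{297}{5}$ ($s = - \frac{3}{5} + \frac{1}{5} \cdot 300 = - \frac{3}{5} + 60 = \frac{297}{5} \approx 59.4$)
$j = 159$ ($j = 159 + 0 \cdot 4 \left(-1\right) = 159 + 0 \left(-1\right) = 159 + 0 = 159$)
$j + s = 159 + \frac{297}{5} = \frac{1092}{5}$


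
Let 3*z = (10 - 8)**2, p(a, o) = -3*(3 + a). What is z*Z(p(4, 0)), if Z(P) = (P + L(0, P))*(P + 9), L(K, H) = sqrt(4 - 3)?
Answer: 320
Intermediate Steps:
p(a, o) = -9 - 3*a
L(K, H) = 1 (L(K, H) = sqrt(1) = 1)
Z(P) = (1 + P)*(9 + P) (Z(P) = (P + 1)*(P + 9) = (1 + P)*(9 + P))
z = 4/3 (z = (10 - 8)**2/3 = (1/3)*2**2 = (1/3)*4 = 4/3 ≈ 1.3333)
z*Z(p(4, 0)) = 4*(9 + (-9 - 3*4)**2 + 10*(-9 - 3*4))/3 = 4*(9 + (-9 - 12)**2 + 10*(-9 - 12))/3 = 4*(9 + (-21)**2 + 10*(-21))/3 = 4*(9 + 441 - 210)/3 = (4/3)*240 = 320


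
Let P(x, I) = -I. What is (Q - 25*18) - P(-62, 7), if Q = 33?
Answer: -410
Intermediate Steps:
(Q - 25*18) - P(-62, 7) = (33 - 25*18) - (-1)*7 = (33 - 450) - 1*(-7) = -417 + 7 = -410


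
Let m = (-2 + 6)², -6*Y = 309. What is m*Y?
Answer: -824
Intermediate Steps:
Y = -103/2 (Y = -⅙*309 = -103/2 ≈ -51.500)
m = 16 (m = 4² = 16)
m*Y = 16*(-103/2) = -824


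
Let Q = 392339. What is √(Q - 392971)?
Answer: 2*I*√158 ≈ 25.14*I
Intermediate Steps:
√(Q - 392971) = √(392339 - 392971) = √(-632) = 2*I*√158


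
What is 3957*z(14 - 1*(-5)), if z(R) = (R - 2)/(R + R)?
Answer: 67269/38 ≈ 1770.2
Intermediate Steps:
z(R) = (-2 + R)/(2*R) (z(R) = (-2 + R)/((2*R)) = (-2 + R)*(1/(2*R)) = (-2 + R)/(2*R))
3957*z(14 - 1*(-5)) = 3957*((-2 + (14 - 1*(-5)))/(2*(14 - 1*(-5)))) = 3957*((-2 + (14 + 5))/(2*(14 + 5))) = 3957*((½)*(-2 + 19)/19) = 3957*((½)*(1/19)*17) = 3957*(17/38) = 67269/38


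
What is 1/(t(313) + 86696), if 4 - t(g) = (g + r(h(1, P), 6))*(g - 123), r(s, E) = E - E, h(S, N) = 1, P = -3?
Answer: 1/27230 ≈ 3.6724e-5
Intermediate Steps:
r(s, E) = 0
t(g) = 4 - g*(-123 + g) (t(g) = 4 - (g + 0)*(g - 123) = 4 - g*(-123 + g))
1/(t(313) + 86696) = 1/((4 - 1*313**2 + 123*313) + 86696) = 1/((4 - 1*97969 + 38499) + 86696) = 1/((4 - 97969 + 38499) + 86696) = 1/(-59466 + 86696) = 1/27230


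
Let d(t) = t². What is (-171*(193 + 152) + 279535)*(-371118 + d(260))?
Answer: -66937859720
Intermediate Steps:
(-171*(193 + 152) + 279535)*(-371118 + d(260)) = (-171*(193 + 152) + 279535)*(-371118 + 260²) = (-171*345 + 279535)*(-371118 + 67600) = (-58995 + 279535)*(-303518) = 220540*(-303518) = -66937859720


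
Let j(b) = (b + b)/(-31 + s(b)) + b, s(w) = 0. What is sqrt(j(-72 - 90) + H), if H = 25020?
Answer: 3*sqrt(2655398)/31 ≈ 157.70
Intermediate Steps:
j(b) = 29*b/31 (j(b) = (b + b)/(-31 + 0) + b = (2*b)/(-31) + b = (2*b)*(-1/31) + b = -2*b/31 + b = 29*b/31)
sqrt(j(-72 - 90) + H) = sqrt(29*(-72 - 90)/31 + 25020) = sqrt((29/31)*(-162) + 25020) = sqrt(-4698/31 + 25020) = sqrt(770922/31) = 3*sqrt(2655398)/31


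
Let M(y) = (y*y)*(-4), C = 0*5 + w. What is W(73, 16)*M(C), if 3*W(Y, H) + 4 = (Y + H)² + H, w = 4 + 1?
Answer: -793300/3 ≈ -2.6443e+5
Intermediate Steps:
w = 5
W(Y, H) = -4/3 + H/3 + (H + Y)²/3 (W(Y, H) = -4/3 + ((Y + H)² + H)/3 = -4/3 + ((H + Y)² + H)/3 = -4/3 + (H + (H + Y)²)/3 = -4/3 + (H/3 + (H + Y)²/3) = -4/3 + H/3 + (H + Y)²/3)
C = 5 (C = 0*5 + 5 = 0 + 5 = 5)
M(y) = -4*y² (M(y) = y²*(-4) = -4*y²)
W(73, 16)*M(C) = (-4/3 + (⅓)*16 + (16 + 73)²/3)*(-4*5²) = (-4/3 + 16/3 + (⅓)*89²)*(-4*25) = (-4/3 + 16/3 + (⅓)*7921)*(-100) = (-4/3 + 16/3 + 7921/3)*(-100) = (7933/3)*(-100) = -793300/3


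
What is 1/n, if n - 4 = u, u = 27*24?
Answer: 1/652 ≈ 0.0015337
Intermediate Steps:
u = 648
n = 652 (n = 4 + 648 = 652)
1/n = 1/652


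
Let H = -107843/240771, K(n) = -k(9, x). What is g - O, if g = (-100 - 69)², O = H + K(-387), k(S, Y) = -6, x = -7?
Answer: 6875323748/240771 ≈ 28555.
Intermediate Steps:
K(n) = 6 (K(n) = -1*(-6) = 6)
H = -107843/240771 (H = -107843*1/240771 = -107843/240771 ≈ -0.44791)
O = 1336783/240771 (O = -107843/240771 + 6 = 1336783/240771 ≈ 5.5521)
g = 28561 (g = (-169)² = 28561)
g - O = 28561 - 1*1336783/240771 = 28561 - 1336783/240771 = 6875323748/240771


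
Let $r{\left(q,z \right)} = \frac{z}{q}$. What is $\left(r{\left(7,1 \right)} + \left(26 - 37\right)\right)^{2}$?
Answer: $\frac{5776}{49} \approx 117.88$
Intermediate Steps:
$\left(r{\left(7,1 \right)} + \left(26 - 37\right)\right)^{2} = \left(1 \cdot \frac{1}{7} + \left(26 - 37\right)\right)^{2} = \left(\frac{1}{7} - 11\right)^{2} = \left(- \frac{76}{7}\right)^{2} = \frac{5776}{49}$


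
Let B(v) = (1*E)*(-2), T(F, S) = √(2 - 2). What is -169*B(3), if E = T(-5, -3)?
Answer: 0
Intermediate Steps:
T(F, S) = 0 (T(F, S) = √0 = 0)
E = 0
B(v) = 0 (B(v) = (1*0)*(-2) = 0*(-2) = 0)
-169*B(3) = -169*0 = 0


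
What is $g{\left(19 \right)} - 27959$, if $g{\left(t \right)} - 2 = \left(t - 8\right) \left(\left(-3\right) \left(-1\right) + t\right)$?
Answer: $-27715$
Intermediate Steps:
$g{\left(t \right)} = 2 + \left(-8 + t\right) \left(3 + t\right)$ ($g{\left(t \right)} = 2 + \left(t - 8\right) \left(\left(-3\right) \left(-1\right) + t\right) = 2 + \left(-8 + t\right) \left(3 + t\right)$)
$g{\left(19 \right)} - 27959 = \left(-22 + 19^{2} - 95\right) - 27959 = \left(-22 + 361 - 95\right) - 27959 = 244 - 27959 = -27715$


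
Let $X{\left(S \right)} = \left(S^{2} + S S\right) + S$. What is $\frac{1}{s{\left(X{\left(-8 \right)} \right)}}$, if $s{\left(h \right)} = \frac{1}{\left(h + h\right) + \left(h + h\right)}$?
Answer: $480$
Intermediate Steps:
$X{\left(S \right)} = S + 2 S^{2}$ ($X{\left(S \right)} = \left(S^{2} + S^{2}\right) + S = 2 S^{2} + S = S + 2 S^{2}$)
$s{\left(h \right)} = \frac{1}{4 h}$ ($s{\left(h \right)} = \frac{1}{2 h + 2 h} = \frac{1}{4 h}$)
$\frac{1}{s{\left(X{\left(-8 \right)} \right)}} = \frac{1}{\frac{1}{4} \frac{1}{\left(-8\right) \left(1 + 2 \left(-8\right)\right)}} = \frac{1}{\frac{1}{4} \frac{1}{\left(-8\right) \left(1 - 16\right)}} = \frac{1}{\frac{1}{4} \frac{1}{\left(-8\right) \left(-15\right)}} = \frac{1}{\frac{1}{4} \cdot \frac{1}{120}} = \frac{1}{\frac{1}{480}} = 480$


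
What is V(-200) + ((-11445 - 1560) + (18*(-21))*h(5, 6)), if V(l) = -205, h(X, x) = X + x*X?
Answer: -26440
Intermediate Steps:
h(X, x) = X + X*x
V(-200) + ((-11445 - 1560) + (18*(-21))*h(5, 6)) = -205 + ((-11445 - 1560) + (18*(-21))*(5*(1 + 6))) = -205 + (-13005 - 1890*7) = -205 + (-13005 - 378*35) = -205 + (-13005 - 13230) = -205 - 26235 = -26440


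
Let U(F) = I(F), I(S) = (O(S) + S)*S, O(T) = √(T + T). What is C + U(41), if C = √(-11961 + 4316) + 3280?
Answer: 4961 + 41*√82 + I*√7645 ≈ 5332.3 + 87.436*I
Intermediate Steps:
O(T) = √2*√T (O(T) = √(2*T) = √2*√T)
I(S) = S*(S + √2*√S) (I(S) = (√2*√S + S)*S = (S + √2*√S)*S = S*(S + √2*√S))
U(F) = F*(F + √2*√F)
C = 3280 + I*√7645 (C = √(-7645) + 3280 = I*√7645 + 3280 = 3280 + I*√7645 ≈ 3280.0 + 87.436*I)
C + U(41) = (3280 + I*√7645) + 41*(41 + √2*√41) = (3280 + I*√7645) + 41*(41 + √82) = (3280 + I*√7645) + (1681 + 41*√82) = 4961 + 41*√82 + I*√7645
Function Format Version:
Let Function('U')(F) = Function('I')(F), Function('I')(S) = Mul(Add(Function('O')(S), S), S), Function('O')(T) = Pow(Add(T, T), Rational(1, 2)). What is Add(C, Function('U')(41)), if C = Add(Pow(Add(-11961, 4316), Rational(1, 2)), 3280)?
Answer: Add(4961, Mul(41, Pow(82, Rational(1, 2))), Mul(I, Pow(7645, Rational(1, 2)))) ≈ Add(5332.3, Mul(87.436, I))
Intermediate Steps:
Function('O')(T) = Mul(Pow(2, Rational(1, 2)), Pow(T, Rational(1, 2))) (Function('O')(T) = Pow(Mul(2, T), Rational(1, 2)) = Mul(Pow(2, Rational(1, 2)), Pow(T, Rational(1, 2))))
Function('I')(S) = Mul(S, Add(S, Mul(Pow(2, Rational(1, 2)), Pow(S, Rational(1, 2))))) (Function('I')(S) = Mul(Add(Mul(Pow(2, Rational(1, 2)), Pow(S, Rational(1, 2))), S), S) = Mul(Add(S, Mul(Pow(2, Rational(1, 2)), Pow(S, Rational(1, 2)))), S) = Mul(S, Add(S, Mul(Pow(2, Rational(1, 2)), Pow(S, Rational(1, 2))))))
Function('U')(F) = Mul(F, Add(F, Mul(Pow(2, Rational(1, 2)), Pow(F, Rational(1, 2)))))
C = Add(3280, Mul(I, Pow(7645, Rational(1, 2)))) (C = Add(Pow(-7645, Rational(1, 2)), 3280) = Add(Mul(I, Pow(7645, Rational(1, 2))), 3280) = Add(3280, Mul(I, Pow(7645, Rational(1, 2)))) ≈ Add(3280.0, Mul(87.436, I)))
Add(C, Function('U')(41)) = Add(Add(3280, Mul(I, Pow(7645, Rational(1, 2)))), Mul(41, Add(41, Mul(Pow(2, Rational(1, 2)), Pow(41, Rational(1, 2)))))) = Add(Add(3280, Mul(I, Pow(7645, Rational(1, 2)))), Mul(41, Add(41, Pow(82, Rational(1, 2))))) = Add(Add(3280, Mul(I, Pow(7645, Rational(1, 2)))), Add(1681, Mul(41, Pow(82, Rational(1, 2))))) = Add(4961, Mul(41, Pow(82, Rational(1, 2))), Mul(I, Pow(7645, Rational(1, 2))))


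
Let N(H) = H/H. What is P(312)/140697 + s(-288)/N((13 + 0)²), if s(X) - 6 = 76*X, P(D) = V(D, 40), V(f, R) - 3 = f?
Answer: -342081271/15633 ≈ -21882.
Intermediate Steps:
N(H) = 1
V(f, R) = 3 + f
P(D) = 3 + D
s(X) = 6 + 76*X
P(312)/140697 + s(-288)/N((13 + 0)²) = (3 + 312)/140697 + (6 + 76*(-288))/1 = 315*(1/140697) + (6 - 21888)*1 = 35/15633 - 21882*1 = 35/15633 - 21882 = -342081271/15633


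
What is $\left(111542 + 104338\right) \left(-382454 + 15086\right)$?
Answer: $-79307403840$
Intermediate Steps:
$\left(111542 + 104338\right) \left(-382454 + 15086\right) = 215880 \left(-367368\right) = -79307403840$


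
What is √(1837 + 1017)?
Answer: √2854 ≈ 53.423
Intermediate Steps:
√(1837 + 1017) = √2854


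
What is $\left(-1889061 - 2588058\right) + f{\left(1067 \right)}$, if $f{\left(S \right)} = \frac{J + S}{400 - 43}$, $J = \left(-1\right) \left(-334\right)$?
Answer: $- \frac{532776694}{119} \approx -4.4771 \cdot 10^{6}$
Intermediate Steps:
$J = 334$
$f{\left(S \right)} = \frac{334}{357} + \frac{S}{357}$ ($f{\left(S \right)} = \frac{334 + S}{400 - 43} = \frac{334 + S}{357} = \left(334 + S\right) \frac{1}{357} = \frac{334}{357} + \frac{S}{357}$)
$\left(-1889061 - 2588058\right) + f{\left(1067 \right)} = \left(-1889061 - 2588058\right) + \left(\frac{334}{357} + \frac{1}{357} \cdot 1067\right) = -4477119 + \left(\frac{334}{357} + \frac{1067}{357}\right) = -4477119 + \frac{467}{119} = - \frac{532776694}{119}$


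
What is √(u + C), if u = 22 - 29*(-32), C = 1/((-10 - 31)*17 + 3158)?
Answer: √5753697411/2461 ≈ 30.822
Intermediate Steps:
C = 1/2461 (C = 1/(-41*17 + 3158) = 1/(-697 + 3158) = 1/2461 ≈ 0.00040634)
u = 950 (u = 22 + 928 = 950)
√(u + C) = √(950 + 1/2461) = √(2337951/2461) = √5753697411/2461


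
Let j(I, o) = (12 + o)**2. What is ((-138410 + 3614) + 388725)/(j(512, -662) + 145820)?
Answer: 84643/189440 ≈ 0.44681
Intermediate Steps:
((-138410 + 3614) + 388725)/(j(512, -662) + 145820) = ((-138410 + 3614) + 388725)/((12 - 662)**2 + 145820) = (-134796 + 388725)/((-650)**2 + 145820) = 253929/(422500 + 145820) = 253929/568320 = 253929*(1/568320) = 84643/189440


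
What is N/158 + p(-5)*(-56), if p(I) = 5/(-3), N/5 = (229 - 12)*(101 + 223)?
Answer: 549430/237 ≈ 2318.3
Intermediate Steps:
N = 351540 (N = 5*((229 - 12)*(101 + 223)) = 5*(217*324) = 5*70308 = 351540)
p(I) = -5/3 (p(I) = 5*(-⅓) = -5/3)
N/158 + p(-5)*(-56) = 351540/158 - 5/3*(-56) = 351540*(1/158) + 280/3 = 175770/79 + 280/3 = 549430/237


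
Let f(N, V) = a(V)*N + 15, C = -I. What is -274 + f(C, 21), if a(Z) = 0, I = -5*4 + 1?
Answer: -259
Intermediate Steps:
I = -19 (I = -20 + 1 = -19)
C = 19 (C = -1*(-19) = 19)
f(N, V) = 15 (f(N, V) = 0*N + 15 = 0 + 15 = 15)
-274 + f(C, 21) = -274 + 15 = -259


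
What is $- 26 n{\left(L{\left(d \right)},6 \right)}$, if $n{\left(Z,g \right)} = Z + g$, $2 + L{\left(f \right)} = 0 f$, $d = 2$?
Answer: $-104$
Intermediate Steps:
$L{\left(f \right)} = -2$ ($L{\left(f \right)} = -2 + 0 f = -2 + 0 = -2$)
$- 26 n{\left(L{\left(d \right)},6 \right)} = - 26 \left(-2 + 6\right) = \left(-26\right) 4 = -104$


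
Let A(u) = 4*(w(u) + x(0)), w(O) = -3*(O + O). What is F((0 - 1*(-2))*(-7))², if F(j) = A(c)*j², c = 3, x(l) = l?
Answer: 199148544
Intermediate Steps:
w(O) = -6*O
A(u) = -24*u (A(u) = 4*(-6*u + 0) = 4*(-6*u) = -24*u)
F(j) = -72*j² (F(j) = (-24*3)*j² = -72*j²)
F((0 - 1*(-2))*(-7))² = (-72*49*(0 - 1*(-2))²)² = (-72*49*(0 + 2)²)² = (-72*(2*(-7))²)² = (-72*(-14)²)² = (-72*196)² = (-14112)² = 199148544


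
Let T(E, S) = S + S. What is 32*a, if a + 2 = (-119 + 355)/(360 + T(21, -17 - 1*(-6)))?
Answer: -7040/169 ≈ -41.657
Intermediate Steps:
T(E, S) = 2*S
a = -220/169 (a = -2 + (-119 + 355)/(360 + 2*(-17 - 1*(-6))) = -2 + 236/(360 + 2*(-17 + 6)) = -2 + 236/(360 + 2*(-11)) = -2 + 236/(360 - 22) = -2 + 236/338 = -2 + 236*(1/338) = -2 + 118/169 = -220/169 ≈ -1.3018)
32*a = 32*(-220/169) = -7040/169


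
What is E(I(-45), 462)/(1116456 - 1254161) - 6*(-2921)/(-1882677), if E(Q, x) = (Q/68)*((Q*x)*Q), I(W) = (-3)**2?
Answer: -133032376781/2938212411230 ≈ -0.045277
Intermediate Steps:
I(W) = 9
E(Q, x) = x*Q**3/68 (E(Q, x) = (Q*(1/68))*(x*Q**2) = (Q/68)*(x*Q**2) = x*Q**3/68)
E(I(-45), 462)/(1116456 - 1254161) - 6*(-2921)/(-1882677) = ((1/68)*462*9**3)/(1116456 - 1254161) - 6*(-2921)/(-1882677) = ((1/68)*462*729)/(-137705) + 17526*(-1/1882677) = (168399/34)*(-1/137705) - 5842/627559 = -168399/4681970 - 5842/627559 = -133032376781/2938212411230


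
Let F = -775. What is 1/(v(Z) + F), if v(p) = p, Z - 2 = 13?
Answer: -1/760 ≈ -0.0013158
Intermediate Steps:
Z = 15 (Z = 2 + 13 = 15)
1/(v(Z) + F) = 1/(15 - 775) = 1/(-760) = -1/760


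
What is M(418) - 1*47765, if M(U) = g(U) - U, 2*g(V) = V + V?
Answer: -47765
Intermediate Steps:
g(V) = V (g(V) = (V + V)/2 = (2*V)/2 = V)
M(U) = 0 (M(U) = U - U = 0)
M(418) - 1*47765 = 0 - 1*47765 = 0 - 47765 = -47765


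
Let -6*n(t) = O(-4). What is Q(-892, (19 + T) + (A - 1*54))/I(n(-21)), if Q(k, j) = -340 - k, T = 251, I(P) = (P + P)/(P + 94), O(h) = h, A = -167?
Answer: 39192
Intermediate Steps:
n(t) = ⅔ (n(t) = -⅙*(-4) = ⅔)
I(P) = 2*P/(94 + P) (I(P) = (2*P)/(94 + P) = 2*P/(94 + P))
Q(-892, (19 + T) + (A - 1*54))/I(n(-21)) = (-340 - 1*(-892))/((2*(⅔)/(94 + ⅔))) = (-340 + 892)/((2*(⅔)/(284/3))) = 552/((2*(⅔)*(3/284))) = 552/(1/71) = 552*71 = 39192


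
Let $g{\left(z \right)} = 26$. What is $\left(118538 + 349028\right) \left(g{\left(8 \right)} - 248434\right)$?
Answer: $-116147134928$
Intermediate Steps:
$\left(118538 + 349028\right) \left(g{\left(8 \right)} - 248434\right) = \left(118538 + 349028\right) \left(26 - 248434\right) = 467566 \left(-248408\right) = -116147134928$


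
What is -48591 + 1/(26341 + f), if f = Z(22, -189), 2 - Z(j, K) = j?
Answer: -1278963710/26321 ≈ -48591.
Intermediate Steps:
Z(j, K) = 2 - j
f = -20 (f = 2 - 1*22 = 2 - 22 = -20)
-48591 + 1/(26341 + f) = -48591 + 1/(26341 - 20) = -48591 + 1/26321 = -1278963710/26321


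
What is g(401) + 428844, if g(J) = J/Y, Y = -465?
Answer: 199412059/465 ≈ 4.2884e+5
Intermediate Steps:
g(J) = -J/465 (g(J) = J/(-465) = J*(-1/465) = -J/465)
g(401) + 428844 = -1/465*401 + 428844 = -401/465 + 428844 = 199412059/465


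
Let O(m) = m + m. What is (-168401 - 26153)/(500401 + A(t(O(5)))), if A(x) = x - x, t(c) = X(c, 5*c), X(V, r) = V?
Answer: -194554/500401 ≈ -0.38880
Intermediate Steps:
O(m) = 2*m
t(c) = c
A(x) = 0
(-168401 - 26153)/(500401 + A(t(O(5)))) = (-168401 - 26153)/(500401 + 0) = -194554/500401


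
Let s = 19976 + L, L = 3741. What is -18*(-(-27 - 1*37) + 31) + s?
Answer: 22007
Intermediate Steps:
s = 23717 (s = 19976 + 3741 = 23717)
-18*(-(-27 - 1*37) + 31) + s = -18*(-(-27 - 1*37) + 31) + 23717 = -18*(-(-27 - 37) + 31) + 23717 = -18*(-1*(-64) + 31) + 23717 = -18*(64 + 31) + 23717 = -18*95 + 23717 = -1710 + 23717 = 22007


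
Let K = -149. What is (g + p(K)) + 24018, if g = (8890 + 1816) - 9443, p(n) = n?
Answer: 25132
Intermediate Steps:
g = 1263 (g = 10706 - 9443 = 1263)
(g + p(K)) + 24018 = (1263 - 149) + 24018 = 1114 + 24018 = 25132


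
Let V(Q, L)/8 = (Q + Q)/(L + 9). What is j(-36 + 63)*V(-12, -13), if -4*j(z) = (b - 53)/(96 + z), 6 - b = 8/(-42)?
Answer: 3932/861 ≈ 4.5668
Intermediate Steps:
b = 130/21 (b = 6 - 8/(-42) = 6 - 8*(-1)/42 = 6 - 1*(-4/21) = 6 + 4/21 = 130/21 ≈ 6.1905)
V(Q, L) = 16*Q/(9 + L) (V(Q, L) = 8*((Q + Q)/(L + 9)) = 8*((2*Q)/(9 + L)) = 8*(2*Q/(9 + L)) = 16*Q/(9 + L))
j(z) = 983/(84*(96 + z)) (j(z) = -(130/21 - 53)/(4*(96 + z)) = -(-983)/(84*(96 + z)) = 983/(84*(96 + z)))
j(-36 + 63)*V(-12, -13) = (983/(84*(96 + (-36 + 63))))*(16*(-12)/(9 - 13)) = (983/(84*(96 + 27)))*(16*(-12)/(-4)) = ((983/84)/123)*(16*(-12)*(-¼)) = ((983/84)*(1/123))*48 = (983/10332)*48 = 3932/861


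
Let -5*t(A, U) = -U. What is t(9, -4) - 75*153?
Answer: -57379/5 ≈ -11476.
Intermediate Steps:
t(A, U) = U/5 (t(A, U) = -(-1)*U/5 = U/5)
t(9, -4) - 75*153 = (⅕)*(-4) - 75*153 = -⅘ - 11475 = -57379/5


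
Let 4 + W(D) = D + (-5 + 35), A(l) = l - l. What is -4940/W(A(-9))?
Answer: -190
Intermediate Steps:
A(l) = 0
W(D) = 26 + D (W(D) = -4 + (D + (-5 + 35)) = -4 + (D + 30) = -4 + (30 + D) = 26 + D)
-4940/W(A(-9)) = -4940/(26 + 0) = -4940/26 = -4940*1/26 = -190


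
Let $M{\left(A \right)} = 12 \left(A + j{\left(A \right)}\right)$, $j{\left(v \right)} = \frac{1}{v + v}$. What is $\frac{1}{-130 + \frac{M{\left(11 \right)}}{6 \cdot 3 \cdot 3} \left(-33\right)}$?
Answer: $- \frac{1}{211} \approx -0.0047393$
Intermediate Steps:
$j{\left(v \right)} = \frac{1}{2 v}$
$M{\left(A \right)} = \frac{6}{A} + 12 A$ ($M{\left(A \right)} = 12 \left(A + \frac{1}{2 A}\right) = \frac{6}{A} + 12 A$)
$\frac{1}{-130 + \frac{M{\left(11 \right)}}{6 \cdot 3 \cdot 3} \left(-33\right)} = \frac{1}{-130 + \frac{\frac{6}{11} + 12 \cdot 11}{6 \cdot 3 \cdot 3} \left(-33\right)} = \frac{1}{-130 + \frac{6 \cdot \frac{1}{11} + 132}{18 \cdot 3} \left(-33\right)} = \frac{1}{-130 + \frac{\frac{6}{11} + 132}{54} \left(-33\right)} = \frac{1}{-130 + \frac{1458}{11} \cdot \frac{1}{54} \left(-33\right)} = \frac{1}{-130 + \frac{27}{11} \left(-33\right)} = \frac{1}{-130 - 81} = \frac{1}{-211} = - \frac{1}{211}$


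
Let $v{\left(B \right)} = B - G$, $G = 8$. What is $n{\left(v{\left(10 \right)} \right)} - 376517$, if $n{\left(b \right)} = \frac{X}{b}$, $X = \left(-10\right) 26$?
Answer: $-376647$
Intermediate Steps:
$v{\left(B \right)} = -8 + B$ ($v{\left(B \right)} = B - 8 = -8 + B$)
$X = -260$
$n{\left(b \right)} = - \frac{260}{b}$
$n{\left(v{\left(10 \right)} \right)} - 376517 = - \frac{260}{-8 + 10} - 376517 = - \frac{260}{2} - 376517 = \left(-260\right) \frac{1}{2} - 376517 = -130 - 376517 = -376647$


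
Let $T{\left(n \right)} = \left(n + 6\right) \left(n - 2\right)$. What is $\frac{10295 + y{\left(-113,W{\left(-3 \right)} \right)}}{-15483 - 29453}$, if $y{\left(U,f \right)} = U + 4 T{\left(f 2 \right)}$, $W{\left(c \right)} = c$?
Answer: $- \frac{5091}{22468} \approx -0.22659$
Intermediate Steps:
$T{\left(n \right)} = \left(-2 + n\right) \left(6 + n\right)$ ($T{\left(n \right)} = \left(6 + n\right) \left(-2 + n\right) = \left(-2 + n\right) \left(6 + n\right)$)
$y{\left(U,f \right)} = -48 + U + 16 f^{2} + 32 f$ ($y{\left(U,f \right)} = U + 4 \left(-12 + \left(f 2\right)^{2} + 4 f 2\right) = U + 4 \left(-12 + \left(2 f\right)^{2} + 4 \cdot 2 f\right) = U + 4 \left(-12 + 4 f^{2} + 8 f\right) = U + \left(-48 + 16 f^{2} + 32 f\right) = -48 + U + 16 f^{2} + 32 f$)
$\frac{10295 + y{\left(-113,W{\left(-3 \right)} \right)}}{-15483 - 29453} = \frac{10295 + \left(-48 - 113 + 16 \left(-3\right)^{2} + 32 \left(-3\right)\right)}{-15483 - 29453} = \frac{10295 - 113}{-44936} = \left(10295 - 113\right) \left(- \frac{1}{44936}\right) = 10182 \left(- \frac{1}{44936}\right) = - \frac{5091}{22468}$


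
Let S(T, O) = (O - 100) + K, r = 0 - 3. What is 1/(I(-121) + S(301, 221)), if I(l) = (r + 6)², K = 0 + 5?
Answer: 1/135 ≈ 0.0074074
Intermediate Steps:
K = 5
r = -3
S(T, O) = -95 + O (S(T, O) = (O - 100) + 5 = (-100 + O) + 5 = -95 + O)
I(l) = 9 (I(l) = (-3 + 6)² = 3² = 9)
1/(I(-121) + S(301, 221)) = 1/(9 + (-95 + 221)) = 1/(9 + 126) = 1/135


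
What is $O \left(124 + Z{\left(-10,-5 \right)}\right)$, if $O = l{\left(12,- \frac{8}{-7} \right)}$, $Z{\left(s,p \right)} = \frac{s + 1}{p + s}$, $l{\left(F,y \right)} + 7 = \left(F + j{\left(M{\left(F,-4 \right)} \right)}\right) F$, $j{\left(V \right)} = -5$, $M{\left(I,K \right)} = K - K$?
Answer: $\frac{47971}{5} \approx 9594.2$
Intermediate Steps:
$M{\left(I,K \right)} = 0$
$l{\left(F,y \right)} = -7 + F \left(-5 + F\right)$ ($l{\left(F,y \right)} = -7 + \left(F - 5\right) F = -7 + \left(-5 + F\right) F = -7 + F \left(-5 + F\right)$)
$Z{\left(s,p \right)} = \frac{1 + s}{p + s}$
$O = 77$ ($O = -7 + 12^{2} - 60 = -7 + 144 - 60 = 77$)
$O \left(124 + Z{\left(-10,-5 \right)}\right) = 77 \left(124 + \frac{1 - 10}{-5 - 10}\right) = 77 \left(124 + \frac{1}{-15} \left(-9\right)\right) = 77 \left(124 - - \frac{3}{5}\right) = 77 \left(124 + \frac{3}{5}\right) = 77 \cdot \frac{623}{5} = \frac{47971}{5}$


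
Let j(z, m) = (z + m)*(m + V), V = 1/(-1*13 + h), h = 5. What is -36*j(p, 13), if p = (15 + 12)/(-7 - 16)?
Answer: -126072/23 ≈ -5481.4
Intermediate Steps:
p = -27/23 (p = 27/(-23) = 27*(-1/23) = -27/23 ≈ -1.1739)
V = -⅛ (V = 1/(-1*13 + 5) = 1/(-13 + 5) = 1/(-8) = -⅛ ≈ -0.12500)
j(z, m) = (-⅛ + m)*(m + z) (j(z, m) = (z + m)*(m - ⅛) = (m + z)*(-⅛ + m) = (-⅛ + m)*(m + z))
-36*j(p, 13) = -36*(13² - ⅛*13 - ⅛*(-27/23) + 13*(-27/23)) = -36*(169 - 13/8 + 27/184 - 351/23) = -36*3502/23 = -126072/23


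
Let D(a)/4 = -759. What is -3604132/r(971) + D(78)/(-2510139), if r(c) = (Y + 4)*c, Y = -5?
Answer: 3015625080768/812448323 ≈ 3711.8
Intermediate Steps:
D(a) = -3036 (D(a) = 4*(-759) = -3036)
r(c) = -c (r(c) = (-5 + 4)*c = -c)
-3604132/r(971) + D(78)/(-2510139) = -3604132/((-1*971)) - 3036/(-2510139) = -3604132/(-971) - 3036*(-1/2510139) = -3604132*(-1/971) + 1012/836713 = 3604132/971 + 1012/836713 = 3015625080768/812448323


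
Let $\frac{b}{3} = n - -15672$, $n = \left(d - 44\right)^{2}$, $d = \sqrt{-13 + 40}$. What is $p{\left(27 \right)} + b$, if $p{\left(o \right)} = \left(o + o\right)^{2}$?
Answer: $55821 - 792 \sqrt{3} \approx 54449.0$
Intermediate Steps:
$d = 3 \sqrt{3}$ ($d = \sqrt{27} = 3 \sqrt{3} \approx 5.1962$)
$p{\left(o \right)} = 4 o^{2}$ ($p{\left(o \right)} = \left(2 o\right)^{2} = 4 o^{2}$)
$n = \left(-44 + 3 \sqrt{3}\right)^{2}$ ($n = \left(3 \sqrt{3} - 44\right)^{2} = \left(-44 + 3 \sqrt{3}\right)^{2} \approx 1505.7$)
$b = 52905 - 792 \sqrt{3}$ ($b = 3 \left(\left(1963 - 264 \sqrt{3}\right) - -15672\right) = 3 \left(\left(1963 - 264 \sqrt{3}\right) + 15672\right) = 3 \left(17635 - 264 \sqrt{3}\right) = 52905 - 792 \sqrt{3} \approx 51533.0$)
$p{\left(27 \right)} + b = 4 \cdot 27^{2} + \left(52905 - 792 \sqrt{3}\right) = 4 \cdot 729 + \left(52905 - 792 \sqrt{3}\right) = 2916 + \left(52905 - 792 \sqrt{3}\right) = 55821 - 792 \sqrt{3}$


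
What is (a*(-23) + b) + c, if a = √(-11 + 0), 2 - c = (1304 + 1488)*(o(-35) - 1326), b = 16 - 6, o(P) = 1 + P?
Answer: 3797132 - 23*I*√11 ≈ 3.7971e+6 - 76.282*I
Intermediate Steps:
b = 10
c = 3797122 (c = 2 - (1304 + 1488)*((1 - 35) - 1326) = 2 - 2792*(-34 - 1326) = 2 - 2792*(-1360) = 2 - 1*(-3797120) = 2 + 3797120 = 3797122)
a = I*√11 (a = √(-11) = I*√11 ≈ 3.3166*I)
(a*(-23) + b) + c = ((I*√11)*(-23) + 10) + 3797122 = (-23*I*√11 + 10) + 3797122 = (10 - 23*I*√11) + 3797122 = 3797132 - 23*I*√11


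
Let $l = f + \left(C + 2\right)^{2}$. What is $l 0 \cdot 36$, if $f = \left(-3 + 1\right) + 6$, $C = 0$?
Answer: $0$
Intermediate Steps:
$f = 4$ ($f = -2 + 6 = 4$)
$l = 8$ ($l = 4 + \left(0 + 2\right)^{2} = 4 + 2^{2} = 4 + 4 = 8$)
$l 0 \cdot 36 = 8 \cdot 0 \cdot 36 = 0 \cdot 36 = 0$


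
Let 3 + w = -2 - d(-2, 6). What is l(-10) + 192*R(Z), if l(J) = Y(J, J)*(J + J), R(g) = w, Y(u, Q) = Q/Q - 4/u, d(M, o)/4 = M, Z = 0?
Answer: 548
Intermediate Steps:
d(M, o) = 4*M
Y(u, Q) = 1 - 4/u
w = 3 (w = -3 + (-2 - 4*(-2)) = -3 + (-2 - 1*(-8)) = -3 + (-2 + 8) = -3 + 6 = 3)
R(g) = 3
l(J) = -8 + 2*J (l(J) = ((-4 + J)/J)*(J + J) = ((-4 + J)/J)*(2*J) = -8 + 2*J)
l(-10) + 192*R(Z) = (-8 + 2*(-10)) + 192*3 = (-8 - 20) + 576 = -28 + 576 = 548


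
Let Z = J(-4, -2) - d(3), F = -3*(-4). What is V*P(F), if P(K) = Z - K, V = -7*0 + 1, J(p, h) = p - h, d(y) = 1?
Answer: -15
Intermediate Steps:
F = 12
V = 1 (V = 0 + 1 = 1)
Z = -3 (Z = (-4 - 1*(-2)) - 1*1 = (-4 + 2) - 1 = -2 - 1 = -3)
P(K) = -3 - K
V*P(F) = 1*(-3 - 1*12) = 1*(-3 - 12) = 1*(-15) = -15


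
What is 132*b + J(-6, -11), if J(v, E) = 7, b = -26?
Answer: -3425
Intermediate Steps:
132*b + J(-6, -11) = 132*(-26) + 7 = -3432 + 7 = -3425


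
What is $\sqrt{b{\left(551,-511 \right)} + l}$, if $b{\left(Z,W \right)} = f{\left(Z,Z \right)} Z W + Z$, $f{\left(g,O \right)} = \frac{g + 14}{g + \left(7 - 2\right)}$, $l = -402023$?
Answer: $\frac{i \sqrt{53139755183}}{278} \approx 829.21 i$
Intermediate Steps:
$f{\left(g,O \right)} = \frac{14 + g}{5 + g}$ ($f{\left(g,O \right)} = \frac{14 + g}{g + \left(7 - 2\right)} = \frac{14 + g}{g + 5} = \frac{14 + g}{5 + g}$)
$b{\left(Z,W \right)} = Z + \frac{W Z \left(14 + Z\right)}{5 + Z}$ ($b{\left(Z,W \right)} = \frac{14 + Z}{5 + Z} Z W + Z = \frac{Z \left(14 + Z\right)}{5 + Z} W + Z = \frac{W Z \left(14 + Z\right)}{5 + Z} + Z = Z + \frac{W Z \left(14 + Z\right)}{5 + Z}$)
$\sqrt{b{\left(551,-511 \right)} + l} = \sqrt{\frac{551 \left(5 + 551 - 511 \left(14 + 551\right)\right)}{5 + 551} - 402023} = \sqrt{\frac{551 \left(5 + 551 - 288715\right)}{556} - 402023} = \sqrt{551 \cdot \frac{1}{556} \left(5 + 551 - 288715\right) - 402023} = \sqrt{551 \cdot \frac{1}{556} \left(-288159\right) - 402023} = \sqrt{- \frac{158775609}{556} - 402023} = \sqrt{- \frac{382300397}{556}} = \frac{i \sqrt{53139755183}}{278}$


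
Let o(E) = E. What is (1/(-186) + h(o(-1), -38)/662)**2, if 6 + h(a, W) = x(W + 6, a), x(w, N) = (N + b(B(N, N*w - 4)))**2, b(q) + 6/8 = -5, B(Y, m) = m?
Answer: 2870066329/970335323136 ≈ 0.0029578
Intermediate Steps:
b(q) = -23/4 (b(q) = -3/4 - 5 = -23/4)
x(w, N) = (-23/4 + N)**2 (x(w, N) = (N - 23/4)**2 = (-23/4 + N)**2)
h(a, W) = -6 + (-23 + 4*a)**2/16
(1/(-186) + h(o(-1), -38)/662)**2 = (1/(-186) + (-6 + (-23 + 4*(-1))**2/16)/662)**2 = (-1/186 + (-6 + (-23 - 4)**2/16)*(1/662))**2 = (-1/186 + (-6 + (1/16)*(-27)**2)*(1/662))**2 = (-1/186 + (-6 + (1/16)*729)*(1/662))**2 = (-1/186 + (-6 + 729/16)*(1/662))**2 = (-1/186 + (633/16)*(1/662))**2 = (-1/186 + 633/10592)**2 = (53573/985056)**2 = 2870066329/970335323136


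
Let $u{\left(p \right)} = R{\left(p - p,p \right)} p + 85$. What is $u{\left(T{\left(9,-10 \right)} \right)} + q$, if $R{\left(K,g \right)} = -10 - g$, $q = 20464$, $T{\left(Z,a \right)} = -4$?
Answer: $20573$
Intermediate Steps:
$u{\left(p \right)} = 85 + p \left(-10 - p\right)$ ($u{\left(p \right)} = \left(-10 - p\right) p + 85 = p \left(-10 - p\right) + 85 = 85 + p \left(-10 - p\right)$)
$u{\left(T{\left(9,-10 \right)} \right)} + q = \left(85 - - 4 \left(10 - 4\right)\right) + 20464 = \left(85 - \left(-4\right) 6\right) + 20464 = \left(85 + 24\right) + 20464 = 109 + 20464 = 20573$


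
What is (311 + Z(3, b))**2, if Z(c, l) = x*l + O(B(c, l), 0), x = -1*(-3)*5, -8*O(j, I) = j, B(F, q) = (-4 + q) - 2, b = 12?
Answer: 3845521/16 ≈ 2.4035e+5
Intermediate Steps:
B(F, q) = -6 + q
O(j, I) = -j/8
x = 15 (x = 3*5 = 15)
Z(c, l) = 3/4 + 119*l/8 (Z(c, l) = 15*l - (-6 + l)/8 = 15*l + (3/4 - l/8) = 3/4 + 119*l/8)
(311 + Z(3, b))**2 = (311 + (3/4 + (119/8)*12))**2 = (311 + (3/4 + 357/2))**2 = (311 + 717/4)**2 = (1961/4)**2 = 3845521/16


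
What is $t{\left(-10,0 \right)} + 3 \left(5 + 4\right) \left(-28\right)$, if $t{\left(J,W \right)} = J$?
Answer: $-766$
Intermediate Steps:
$t{\left(-10,0 \right)} + 3 \left(5 + 4\right) \left(-28\right) = -10 + 3 \left(5 + 4\right) \left(-28\right) = -10 + 3 \cdot 9 \left(-28\right) = -10 + 27 \left(-28\right) = -10 - 756 = -766$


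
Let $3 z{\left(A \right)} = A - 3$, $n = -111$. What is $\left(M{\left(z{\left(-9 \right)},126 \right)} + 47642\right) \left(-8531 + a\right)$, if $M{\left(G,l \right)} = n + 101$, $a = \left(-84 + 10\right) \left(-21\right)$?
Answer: $-332328464$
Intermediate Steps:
$z{\left(A \right)} = -1 + \frac{A}{3}$ ($z{\left(A \right)} = \frac{A - 3}{3} = \frac{-3 + A}{3} = -1 + \frac{A}{3}$)
$a = 1554$ ($a = \left(-74\right) \left(-21\right) = 1554$)
$M{\left(G,l \right)} = -10$ ($M{\left(G,l \right)} = -111 + 101 = -10$)
$\left(M{\left(z{\left(-9 \right)},126 \right)} + 47642\right) \left(-8531 + a\right) = \left(-10 + 47642\right) \left(-8531 + 1554\right) = 47632 \left(-6977\right) = -332328464$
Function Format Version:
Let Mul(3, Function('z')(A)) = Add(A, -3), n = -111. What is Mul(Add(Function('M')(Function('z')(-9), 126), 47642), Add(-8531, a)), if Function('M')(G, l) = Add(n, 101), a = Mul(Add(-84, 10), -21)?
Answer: -332328464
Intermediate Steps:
Function('z')(A) = Add(-1, Mul(Rational(1, 3), A)) (Function('z')(A) = Mul(Rational(1, 3), Add(A, -3)) = Mul(Rational(1, 3), Add(-3, A)) = Add(-1, Mul(Rational(1, 3), A)))
a = 1554 (a = Mul(-74, -21) = 1554)
Function('M')(G, l) = -10 (Function('M')(G, l) = Add(-111, 101) = -10)
Mul(Add(Function('M')(Function('z')(-9), 126), 47642), Add(-8531, a)) = Mul(Add(-10, 47642), Add(-8531, 1554)) = Mul(47632, -6977) = -332328464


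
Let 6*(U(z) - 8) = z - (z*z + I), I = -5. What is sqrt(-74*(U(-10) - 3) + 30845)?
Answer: 3*sqrt(3530) ≈ 178.24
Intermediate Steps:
U(z) = 53/6 - z**2/6 + z/6 (U(z) = 8 + (z - (z*z - 5))/6 = 8 + (z - (z**2 - 5))/6 = 8 + (z - (-5 + z**2))/6 = 8 + (z + (5 - z**2))/6 = 8 + (5 + z - z**2)/6 = 8 + (5/6 - z**2/6 + z/6) = 53/6 - z**2/6 + z/6)
sqrt(-74*(U(-10) - 3) + 30845) = sqrt(-74*((53/6 - 1/6*(-10)**2 + (1/6)*(-10)) - 3) + 30845) = sqrt(-74*((53/6 - 1/6*100 - 5/3) - 3) + 30845) = sqrt(-74*((53/6 - 50/3 - 5/3) - 3) + 30845) = sqrt(-74*(-19/2 - 3) + 30845) = sqrt(-74*(-25/2) + 30845) = sqrt(925 + 30845) = sqrt(31770) = 3*sqrt(3530)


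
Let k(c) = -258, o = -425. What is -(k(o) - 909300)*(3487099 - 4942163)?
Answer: -1323465101712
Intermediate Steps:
-(k(o) - 909300)*(3487099 - 4942163) = -(-258 - 909300)*(3487099 - 4942163) = -(-909558)*(-1455064) = -1*1323465101712 = -1323465101712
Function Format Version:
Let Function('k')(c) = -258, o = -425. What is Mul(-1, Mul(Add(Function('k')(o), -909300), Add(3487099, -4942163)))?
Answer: -1323465101712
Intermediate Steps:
Mul(-1, Mul(Add(Function('k')(o), -909300), Add(3487099, -4942163))) = Mul(-1, Mul(Add(-258, -909300), Add(3487099, -4942163))) = Mul(-1, Mul(-909558, -1455064)) = Mul(-1, 1323465101712) = -1323465101712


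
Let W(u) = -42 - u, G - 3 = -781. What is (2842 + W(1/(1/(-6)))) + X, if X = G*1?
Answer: 2028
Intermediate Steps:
G = -778 (G = 3 - 781 = -778)
X = -778 (X = -778*1 = -778)
(2842 + W(1/(1/(-6)))) + X = (2842 + (-42 - 1/(1/(-6)))) - 778 = (2842 + (-42 - 1/(-⅙))) - 778 = (2842 + (-42 - 1*(-6))) - 778 = (2842 + (-42 + 6)) - 778 = (2842 - 36) - 778 = 2806 - 778 = 2028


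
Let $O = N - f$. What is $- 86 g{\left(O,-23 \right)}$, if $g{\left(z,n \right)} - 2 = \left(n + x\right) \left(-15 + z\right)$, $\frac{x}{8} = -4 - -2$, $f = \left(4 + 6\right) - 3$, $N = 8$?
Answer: $-47128$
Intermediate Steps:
$f = 7$ ($f = 10 - 3 = 7$)
$x = -16$ ($x = 8 \left(-4 - -2\right) = 8 \left(-4 + 2\right) = 8 \left(-2\right) = -16$)
$O = 1$ ($O = 8 - 7 = 1$)
$g{\left(z,n \right)} = 2 + \left(-16 + n\right) \left(-15 + z\right)$ ($g{\left(z,n \right)} = 2 + \left(n - 16\right) \left(-15 + z\right) = 2 + \left(-16 + n\right) \left(-15 + z\right)$)
$- 86 g{\left(O,-23 \right)} = - 86 \left(242 - 16 - -345 - 23\right) = - 86 \left(242 - 16 + 345 - 23\right) = \left(-86\right) 548 = -47128$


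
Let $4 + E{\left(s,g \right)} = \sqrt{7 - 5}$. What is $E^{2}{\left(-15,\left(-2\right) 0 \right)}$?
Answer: $\left(4 - \sqrt{2}\right)^{2} \approx 6.6863$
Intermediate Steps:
$E{\left(s,g \right)} = -4 + \sqrt{2}$ ($E{\left(s,g \right)} = -4 + \sqrt{7 - 5} = -4 + \sqrt{2}$)
$E^{2}{\left(-15,\left(-2\right) 0 \right)} = \left(-4 + \sqrt{2}\right)^{2}$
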